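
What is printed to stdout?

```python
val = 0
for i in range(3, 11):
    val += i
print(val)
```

52

i=3: val = 0+3 = 3
i=4: val = 3+4 = 7
i=5: val = 7+5 = 12
i=6: val = 12+6 = 18
i=7: val = 18+7 = 25
i=8: val = 25+8 = 33
i=9: val = 33+9 = 42
i=10: val = 42+10 = 52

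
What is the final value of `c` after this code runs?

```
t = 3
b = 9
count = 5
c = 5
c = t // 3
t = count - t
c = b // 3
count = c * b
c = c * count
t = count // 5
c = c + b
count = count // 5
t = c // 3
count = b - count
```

c = 3//3 = 1
t = 5-3 = 2
c = 9//3 = 3
count = 3*9 = 27
c = 3*27 = 81
t = 27//5 = 5
c = 81+9 = 90
count = 27//5 = 5
t = 90//3 = 30
count = 9-5 = 4

90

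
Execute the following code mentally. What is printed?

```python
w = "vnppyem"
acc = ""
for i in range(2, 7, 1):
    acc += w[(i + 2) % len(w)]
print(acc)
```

i=2: add w[4]='y' → 'y'
i=3: add w[5]='e' → 'ye'
i=4: add w[6]='m' → 'yem'
i=5: add w[0]='v' → 'yemv'
i=6: add w[1]='n' → 'yemvn'

yemvn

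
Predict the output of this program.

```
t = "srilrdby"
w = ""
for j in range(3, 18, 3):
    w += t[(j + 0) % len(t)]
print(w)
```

j=3: add t[3]='l' → 'l'
j=6: add t[6]='b' → 'lb'
j=9: add t[1]='r' → 'lbr'
j=12: add t[4]='r' → 'lbrr'
j=15: add t[7]='y' → 'lbrry'

lbrry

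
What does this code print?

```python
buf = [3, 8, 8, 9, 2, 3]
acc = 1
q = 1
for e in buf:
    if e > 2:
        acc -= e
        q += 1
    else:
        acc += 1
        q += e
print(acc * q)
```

-232

e=3: >2, acc = 1-3 = -2; q=2
e=8: >2, acc = (-2)-8 = -10; q=3
e=8: >2, acc = (-10)-8 = -18; q=4
e=9: >2, acc = (-18)-9 = -27; q=5
e=2: not >2, acc = (-27)+1 = -26; q=7
e=3: >2, acc = (-26)-3 = -29; q=8
acc*q = (-29)*8 = -232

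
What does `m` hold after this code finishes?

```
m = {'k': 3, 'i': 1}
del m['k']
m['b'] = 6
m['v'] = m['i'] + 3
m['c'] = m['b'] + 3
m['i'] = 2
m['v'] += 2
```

{'i': 2, 'b': 6, 'v': 6, 'c': 9}

del 'k' → {'i': 1}
m['b'] = 6 → {'i': 1, 'b': 6}
m['v'] = m['i']+3 = 4 → {'i': 1, 'b': 6, 'v': 4}
m['c'] = m['b']+3 = 9 → {'i': 1, 'b': 6, 'v': 4, 'c': 9}
m['i'] = 2 → {'i': 2, 'b': 6, 'v': 4, 'c': 9}
m['v'] = 4+2 = 6 → {'i': 2, 'b': 6, 'v': 6, 'c': 9}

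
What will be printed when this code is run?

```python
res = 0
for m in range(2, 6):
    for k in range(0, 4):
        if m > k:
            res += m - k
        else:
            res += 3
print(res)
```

m=2,k=0: 2>0, res = 0+2 = 2
m=2,k=1: 2>1, res = 2+1 = 3
m=2,k=2: not 2>2, res = 3+3 = 6
m=2,k=3: not 2>3, res = 6+3 = 9
m=3,k=0: 3>0, res = 9+3 = 12
m=3,k=1: 3>1, res = 12+2 = 14
m=3,k=2: 3>2, res = 14+1 = 15
m=3,k=3: not 3>3, res = 15+3 = 18
m=4,k=0: 4>0, res = 18+4 = 22
m=4,k=1: 4>1, res = 22+3 = 25
m=4,k=2: 4>2, res = 25+2 = 27
m=4,k=3: 4>3, res = 27+1 = 28
m=5,k=0: 5>0, res = 28+5 = 33
m=5,k=1: 5>1, res = 33+4 = 37
m=5,k=2: 5>2, res = 37+3 = 40
m=5,k=3: 5>3, res = 40+2 = 42

42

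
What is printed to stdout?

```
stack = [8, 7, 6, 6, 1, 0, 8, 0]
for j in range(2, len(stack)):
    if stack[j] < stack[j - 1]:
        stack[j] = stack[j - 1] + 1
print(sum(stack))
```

j=2: 6<7, stack[2] = 7+1 = 8 → [8, 7, 8, 6, 1, 0, 8, 0]
j=3: 6<8, stack[3] = 8+1 = 9 → [8, 7, 8, 9, 1, 0, 8, 0]
j=4: 1<9, stack[4] = 9+1 = 10 → [8, 7, 8, 9, 10, 0, 8, 0]
j=5: 0<10, stack[5] = 10+1 = 11 → [8, 7, 8, 9, 10, 11, 8, 0]
j=6: 8<11, stack[6] = 11+1 = 12 → [8, 7, 8, 9, 10, 11, 12, 0]
j=7: 0<12, stack[7] = 12+1 = 13 → [8, 7, 8, 9, 10, 11, 12, 13]
sum = 78

78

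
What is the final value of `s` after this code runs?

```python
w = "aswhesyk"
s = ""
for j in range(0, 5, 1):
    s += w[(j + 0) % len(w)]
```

'aswhe'

j=0: add w[0]='a' → 'a'
j=1: add w[1]='s' → 'as'
j=2: add w[2]='w' → 'asw'
j=3: add w[3]='h' → 'aswh'
j=4: add w[4]='e' → 'aswhe'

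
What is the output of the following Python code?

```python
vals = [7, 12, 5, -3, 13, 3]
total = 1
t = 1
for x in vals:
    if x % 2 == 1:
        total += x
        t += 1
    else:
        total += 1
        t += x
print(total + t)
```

45

x=7: odd, total = 1+7 = 8; t=2
x=12: not odd, total = 8+1 = 9; t=14
x=5: odd, total = 9+5 = 14; t=15
x=-3: odd, total = 14+(-3) = 11; t=16
x=13: odd, total = 11+13 = 24; t=17
x=3: odd, total = 24+3 = 27; t=18
total+t = 27+18 = 45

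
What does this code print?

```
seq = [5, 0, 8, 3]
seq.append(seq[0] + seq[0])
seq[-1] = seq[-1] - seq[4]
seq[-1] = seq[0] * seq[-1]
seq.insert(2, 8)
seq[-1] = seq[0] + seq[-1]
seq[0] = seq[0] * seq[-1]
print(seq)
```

append seq[0]+seq[0] = 5+5 = 10 → [5, 0, 8, 3, 10]
seq[-1] = seq[-1]-seq[4] = 10-10 = 0 → [5, 0, 8, 3, 0]
seq[-1] = seq[0]*seq[-1] = 5*0 = 0 → [5, 0, 8, 3, 0]
insert 8 at 2 → [5, 0, 8, 8, 3, 0]
seq[-1] = seq[0]+seq[-1] = 5+0 = 5 → [5, 0, 8, 8, 3, 5]
seq[0] = seq[0]*seq[-1] = 5*5 = 25 → [25, 0, 8, 8, 3, 5]

[25, 0, 8, 8, 3, 5]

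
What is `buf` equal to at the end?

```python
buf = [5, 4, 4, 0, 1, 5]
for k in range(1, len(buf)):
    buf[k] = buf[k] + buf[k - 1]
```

k=1: buf[1] = 4+5 = 9 → [5, 9, 4, 0, 1, 5]
k=2: buf[2] = 4+9 = 13 → [5, 9, 13, 0, 1, 5]
k=3: buf[3] = 0+13 = 13 → [5, 9, 13, 13, 1, 5]
k=4: buf[4] = 1+13 = 14 → [5, 9, 13, 13, 14, 5]
k=5: buf[5] = 5+14 = 19 → [5, 9, 13, 13, 14, 19]

[5, 9, 13, 13, 14, 19]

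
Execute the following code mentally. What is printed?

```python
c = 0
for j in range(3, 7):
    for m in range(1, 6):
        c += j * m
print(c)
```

270

j=3,m=1: c = 0+3 = 3
j=3,m=2: c = 3+6 = 9
j=3,m=3: c = 9+9 = 18
j=3,m=4: c = 18+12 = 30
j=3,m=5: c = 30+15 = 45
j=4,m=1: c = 45+4 = 49
j=4,m=2: c = 49+8 = 57
j=4,m=3: c = 57+12 = 69
j=4,m=4: c = 69+16 = 85
j=4,m=5: c = 85+20 = 105
j=5,m=1: c = 105+5 = 110
j=5,m=2: c = 110+10 = 120
j=5,m=3: c = 120+15 = 135
j=5,m=4: c = 135+20 = 155
j=5,m=5: c = 155+25 = 180
j=6,m=1: c = 180+6 = 186
j=6,m=2: c = 186+12 = 198
j=6,m=3: c = 198+18 = 216
j=6,m=4: c = 216+24 = 240
j=6,m=5: c = 240+30 = 270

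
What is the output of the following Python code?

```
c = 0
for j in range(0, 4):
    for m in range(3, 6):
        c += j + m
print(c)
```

j=0,m=3: c = 0+3 = 3
j=0,m=4: c = 3+4 = 7
j=0,m=5: c = 7+5 = 12
j=1,m=3: c = 12+4 = 16
j=1,m=4: c = 16+5 = 21
j=1,m=5: c = 21+6 = 27
j=2,m=3: c = 27+5 = 32
j=2,m=4: c = 32+6 = 38
j=2,m=5: c = 38+7 = 45
j=3,m=3: c = 45+6 = 51
j=3,m=4: c = 51+7 = 58
j=3,m=5: c = 58+8 = 66

66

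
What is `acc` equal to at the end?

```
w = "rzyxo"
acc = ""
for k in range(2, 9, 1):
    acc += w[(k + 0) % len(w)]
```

'yxorzyx'

k=2: add w[2]='y' → 'y'
k=3: add w[3]='x' → 'yx'
k=4: add w[4]='o' → 'yxo'
k=5: add w[0]='r' → 'yxor'
k=6: add w[1]='z' → 'yxorz'
k=7: add w[2]='y' → 'yxorzy'
k=8: add w[3]='x' → 'yxorzyx'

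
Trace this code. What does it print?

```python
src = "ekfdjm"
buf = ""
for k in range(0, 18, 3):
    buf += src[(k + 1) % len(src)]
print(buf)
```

k=0: add src[1]='k' → 'k'
k=3: add src[4]='j' → 'kj'
k=6: add src[1]='k' → 'kjk'
k=9: add src[4]='j' → 'kjkj'
k=12: add src[1]='k' → 'kjkjk'
k=15: add src[4]='j' → 'kjkjkj'

kjkjkj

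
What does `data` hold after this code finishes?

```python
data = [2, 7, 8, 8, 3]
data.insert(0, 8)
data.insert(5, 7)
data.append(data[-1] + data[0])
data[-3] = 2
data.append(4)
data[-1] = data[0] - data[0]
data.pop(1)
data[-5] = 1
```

insert 8 at 0 → [8, 2, 7, 8, 8, 3]
insert 7 at 5 → [8, 2, 7, 8, 8, 7, 3]
append data[-1]+data[0] = 3+8 = 11 → [8, 2, 7, 8, 8, 7, 3, 11]
data[-3] = 2 → [8, 2, 7, 8, 8, 2, 3, 11]
append 4 → [8, 2, 7, 8, 8, 2, 3, 11, 4]
data[-1] = data[0]-data[0] = 8-8 = 0 → [8, 2, 7, 8, 8, 2, 3, 11, 0]
pop(1) removes 2 → [8, 7, 8, 8, 2, 3, 11, 0]
data[-5] = 1 → [8, 7, 8, 1, 2, 3, 11, 0]

[8, 7, 8, 1, 2, 3, 11, 0]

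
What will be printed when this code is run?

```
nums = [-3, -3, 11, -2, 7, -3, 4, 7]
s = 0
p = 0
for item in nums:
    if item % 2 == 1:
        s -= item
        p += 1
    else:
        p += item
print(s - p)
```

-24

item=-3: odd, s = 0-(-3) = 3; p=1
item=-3: odd, s = 3-(-3) = 6; p=2
item=11: odd, s = 6-11 = -5; p=3
item=-2: not odd; p=1
item=7: odd, s = (-5)-7 = -12; p=2
item=-3: odd, s = (-12)-(-3) = -9; p=3
item=4: not odd; p=7
item=7: odd, s = (-9)-7 = -16; p=8
s-p = (-16)-8 = -24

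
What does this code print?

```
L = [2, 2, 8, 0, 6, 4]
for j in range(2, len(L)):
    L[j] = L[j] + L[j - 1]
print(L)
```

[2, 2, 10, 10, 16, 20]

j=2: L[2] = 8+2 = 10 → [2, 2, 10, 0, 6, 4]
j=3: L[3] = 0+10 = 10 → [2, 2, 10, 10, 6, 4]
j=4: L[4] = 6+10 = 16 → [2, 2, 10, 10, 16, 4]
j=5: L[5] = 4+16 = 20 → [2, 2, 10, 10, 16, 20]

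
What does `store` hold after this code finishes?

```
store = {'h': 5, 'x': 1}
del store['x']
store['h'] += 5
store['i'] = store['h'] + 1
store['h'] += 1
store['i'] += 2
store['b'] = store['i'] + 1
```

del 'x' → {'h': 5}
store['h'] = 5+5 = 10 → {'h': 10}
store['i'] = store['h']+1 = 11 → {'h': 10, 'i': 11}
store['h'] = 10+1 = 11 → {'h': 11, 'i': 11}
store['i'] = 11+2 = 13 → {'h': 11, 'i': 13}
store['b'] = store['i']+1 = 14 → {'h': 11, 'i': 13, 'b': 14}

{'h': 11, 'i': 13, 'b': 14}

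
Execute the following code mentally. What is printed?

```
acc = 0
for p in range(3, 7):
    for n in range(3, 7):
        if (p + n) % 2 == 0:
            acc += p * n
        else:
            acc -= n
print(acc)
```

p=3,n=3: even sum, acc = 0+9 = 9
p=3,n=4: odd sum, acc = 9-4 = 5
p=3,n=5: even sum, acc = 5+15 = 20
p=3,n=6: odd sum, acc = 20-6 = 14
p=4,n=3: odd sum, acc = 14-3 = 11
p=4,n=4: even sum, acc = 11+16 = 27
p=4,n=5: odd sum, acc = 27-5 = 22
p=4,n=6: even sum, acc = 22+24 = 46
p=5,n=3: even sum, acc = 46+15 = 61
p=5,n=4: odd sum, acc = 61-4 = 57
p=5,n=5: even sum, acc = 57+25 = 82
p=5,n=6: odd sum, acc = 82-6 = 76
p=6,n=3: odd sum, acc = 76-3 = 73
p=6,n=4: even sum, acc = 73+24 = 97
p=6,n=5: odd sum, acc = 97-5 = 92
p=6,n=6: even sum, acc = 92+36 = 128

128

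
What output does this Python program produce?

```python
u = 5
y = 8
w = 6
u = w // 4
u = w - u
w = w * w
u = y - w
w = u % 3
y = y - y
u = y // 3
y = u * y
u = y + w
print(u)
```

2

u = 6//4 = 1
u = 6-1 = 5
w = 6*6 = 36
u = 8-36 = -28
w = (-28)%3 = 2
y = 8-8 = 0
u = 0//3 = 0
y = 0*0 = 0
u = 0+2 = 2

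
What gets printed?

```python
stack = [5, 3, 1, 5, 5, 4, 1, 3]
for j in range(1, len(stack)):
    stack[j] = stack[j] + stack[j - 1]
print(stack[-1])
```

27

j=1: stack[1] = 3+5 = 8 → [5, 8, 1, 5, 5, 4, 1, 3]
j=2: stack[2] = 1+8 = 9 → [5, 8, 9, 5, 5, 4, 1, 3]
j=3: stack[3] = 5+9 = 14 → [5, 8, 9, 14, 5, 4, 1, 3]
j=4: stack[4] = 5+14 = 19 → [5, 8, 9, 14, 19, 4, 1, 3]
j=5: stack[5] = 4+19 = 23 → [5, 8, 9, 14, 19, 23, 1, 3]
j=6: stack[6] = 1+23 = 24 → [5, 8, 9, 14, 19, 23, 24, 3]
j=7: stack[7] = 3+24 = 27 → [5, 8, 9, 14, 19, 23, 24, 27]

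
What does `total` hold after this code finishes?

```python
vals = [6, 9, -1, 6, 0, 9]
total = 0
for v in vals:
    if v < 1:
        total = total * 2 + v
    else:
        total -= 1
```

v=6: not <1, total = 0-1 = -1
v=9: not <1, total = (-1)-1 = -2
v=-1: <1, total = (-2)*2+(-1) = -5
v=6: not <1, total = (-5)-1 = -6
v=0: <1, total = (-6)*2+0 = -12
v=9: not <1, total = (-12)-1 = -13

-13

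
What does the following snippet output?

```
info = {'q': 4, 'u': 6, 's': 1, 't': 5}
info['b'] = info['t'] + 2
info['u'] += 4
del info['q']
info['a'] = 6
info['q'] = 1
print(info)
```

{'u': 10, 's': 1, 't': 5, 'b': 7, 'a': 6, 'q': 1}

info['b'] = info['t']+2 = 7 → {'q': 4, 'u': 6, 's': 1, 't': 5, 'b': 7}
info['u'] = 6+4 = 10 → {'q': 4, 'u': 10, 's': 1, 't': 5, 'b': 7}
del 'q' → {'u': 10, 's': 1, 't': 5, 'b': 7}
info['a'] = 6 → {'u': 10, 's': 1, 't': 5, 'b': 7, 'a': 6}
info['q'] = 1 → {'u': 10, 's': 1, 't': 5, 'b': 7, 'a': 6, 'q': 1}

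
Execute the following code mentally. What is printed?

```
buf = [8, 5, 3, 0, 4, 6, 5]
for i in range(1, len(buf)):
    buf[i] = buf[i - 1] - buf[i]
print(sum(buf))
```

-18

i=1: buf[1] = 8-5 = 3 → [8, 3, 3, 0, 4, 6, 5]
i=2: buf[2] = 3-3 = 0 → [8, 3, 0, 0, 4, 6, 5]
i=3: buf[3] = 0-0 = 0 → [8, 3, 0, 0, 4, 6, 5]
i=4: buf[4] = 0-4 = -4 → [8, 3, 0, 0, -4, 6, 5]
i=5: buf[5] = (-4)-6 = -10 → [8, 3, 0, 0, -4, -10, 5]
i=6: buf[6] = (-10)-5 = -15 → [8, 3, 0, 0, -4, -10, -15]
sum = -18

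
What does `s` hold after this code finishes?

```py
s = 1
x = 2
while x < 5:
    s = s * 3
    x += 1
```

27

x=2: s = 1*3 = 3
x=3: s = 3*3 = 9
x=4: s = 9*3 = 27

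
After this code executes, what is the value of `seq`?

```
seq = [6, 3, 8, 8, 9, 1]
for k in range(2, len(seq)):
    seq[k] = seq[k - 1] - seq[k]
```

k=2: seq[2] = 3-8 = -5 → [6, 3, -5, 8, 9, 1]
k=3: seq[3] = (-5)-8 = -13 → [6, 3, -5, -13, 9, 1]
k=4: seq[4] = (-13)-9 = -22 → [6, 3, -5, -13, -22, 1]
k=5: seq[5] = (-22)-1 = -23 → [6, 3, -5, -13, -22, -23]

[6, 3, -5, -13, -22, -23]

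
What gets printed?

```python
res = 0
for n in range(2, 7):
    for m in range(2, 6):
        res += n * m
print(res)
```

n=2,m=2: res = 0+4 = 4
n=2,m=3: res = 4+6 = 10
n=2,m=4: res = 10+8 = 18
n=2,m=5: res = 18+10 = 28
n=3,m=2: res = 28+6 = 34
n=3,m=3: res = 34+9 = 43
n=3,m=4: res = 43+12 = 55
n=3,m=5: res = 55+15 = 70
n=4,m=2: res = 70+8 = 78
n=4,m=3: res = 78+12 = 90
n=4,m=4: res = 90+16 = 106
n=4,m=5: res = 106+20 = 126
n=5,m=2: res = 126+10 = 136
n=5,m=3: res = 136+15 = 151
n=5,m=4: res = 151+20 = 171
n=5,m=5: res = 171+25 = 196
n=6,m=2: res = 196+12 = 208
n=6,m=3: res = 208+18 = 226
n=6,m=4: res = 226+24 = 250
n=6,m=5: res = 250+30 = 280

280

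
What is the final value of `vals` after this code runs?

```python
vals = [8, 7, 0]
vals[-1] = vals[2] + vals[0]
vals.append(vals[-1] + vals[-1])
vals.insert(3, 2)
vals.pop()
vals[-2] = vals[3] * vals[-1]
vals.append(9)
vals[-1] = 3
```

[8, 7, 4, 2, 3]

vals[-1] = vals[2]+vals[0] = 0+8 = 8 → [8, 7, 8]
append vals[-1]+vals[-1] = 8+8 = 16 → [8, 7, 8, 16]
insert 2 at 3 → [8, 7, 8, 2, 16]
pop() removes 16 → [8, 7, 8, 2]
vals[-2] = vals[3]*vals[-1] = 2*2 = 4 → [8, 7, 4, 2]
append 9 → [8, 7, 4, 2, 9]
vals[-1] = 3 → [8, 7, 4, 2, 3]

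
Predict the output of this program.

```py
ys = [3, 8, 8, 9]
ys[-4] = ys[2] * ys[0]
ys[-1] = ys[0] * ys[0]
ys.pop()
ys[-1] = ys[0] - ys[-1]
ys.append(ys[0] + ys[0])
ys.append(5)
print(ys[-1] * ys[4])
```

ys[-4] = ys[2]*ys[0] = 8*3 = 24 → [24, 8, 8, 9]
ys[-1] = ys[0]*ys[0] = 24*24 = 576 → [24, 8, 8, 576]
pop() removes 576 → [24, 8, 8]
ys[-1] = ys[0]-ys[-1] = 24-8 = 16 → [24, 8, 16]
append ys[0]+ys[0] = 24+24 = 48 → [24, 8, 16, 48]
append 5 → [24, 8, 16, 48, 5]
ys[-1]*ys[4] = 5*5 = 25

25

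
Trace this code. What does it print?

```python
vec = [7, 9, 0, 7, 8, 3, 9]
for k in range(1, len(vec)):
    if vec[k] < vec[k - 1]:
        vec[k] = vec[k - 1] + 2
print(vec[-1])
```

19

k=1: 9>=7, unchanged → [7, 9, 0, 7, 8, 3, 9]
k=2: 0<9, vec[2] = 9+2 = 11 → [7, 9, 11, 7, 8, 3, 9]
k=3: 7<11, vec[3] = 11+2 = 13 → [7, 9, 11, 13, 8, 3, 9]
k=4: 8<13, vec[4] = 13+2 = 15 → [7, 9, 11, 13, 15, 3, 9]
k=5: 3<15, vec[5] = 15+2 = 17 → [7, 9, 11, 13, 15, 17, 9]
k=6: 9<17, vec[6] = 17+2 = 19 → [7, 9, 11, 13, 15, 17, 19]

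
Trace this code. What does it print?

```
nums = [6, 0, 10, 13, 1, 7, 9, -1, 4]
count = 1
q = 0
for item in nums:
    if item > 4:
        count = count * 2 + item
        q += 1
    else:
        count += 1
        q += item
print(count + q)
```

item=6: >4, count = 1*2+6 = 8; q=1
item=0: not >4, count = 8+1 = 9; q=1
item=10: >4, count = 9*2+10 = 28; q=2
item=13: >4, count = 28*2+13 = 69; q=3
item=1: not >4, count = 69+1 = 70; q=4
item=7: >4, count = 70*2+7 = 147; q=5
item=9: >4, count = 147*2+9 = 303; q=6
item=-1: not >4, count = 303+1 = 304; q=5
item=4: not >4, count = 304+1 = 305; q=9
count+q = 305+9 = 314

314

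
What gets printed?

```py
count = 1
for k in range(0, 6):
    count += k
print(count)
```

16

k=0: count = 1+0 = 1
k=1: count = 1+1 = 2
k=2: count = 2+2 = 4
k=3: count = 4+3 = 7
k=4: count = 7+4 = 11
k=5: count = 11+5 = 16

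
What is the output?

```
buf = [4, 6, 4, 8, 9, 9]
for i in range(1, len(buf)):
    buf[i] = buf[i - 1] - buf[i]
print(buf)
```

i=1: buf[1] = 4-6 = -2 → [4, -2, 4, 8, 9, 9]
i=2: buf[2] = (-2)-4 = -6 → [4, -2, -6, 8, 9, 9]
i=3: buf[3] = (-6)-8 = -14 → [4, -2, -6, -14, 9, 9]
i=4: buf[4] = (-14)-9 = -23 → [4, -2, -6, -14, -23, 9]
i=5: buf[5] = (-23)-9 = -32 → [4, -2, -6, -14, -23, -32]

[4, -2, -6, -14, -23, -32]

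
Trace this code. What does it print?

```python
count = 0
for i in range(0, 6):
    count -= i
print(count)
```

-15

i=0: count = 0-0 = 0
i=1: count = 0-1 = -1
i=2: count = (-1)-2 = -3
i=3: count = (-3)-3 = -6
i=4: count = (-6)-4 = -10
i=5: count = (-10)-5 = -15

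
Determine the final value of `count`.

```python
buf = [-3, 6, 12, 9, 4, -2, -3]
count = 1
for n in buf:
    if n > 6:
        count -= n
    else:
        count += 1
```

-15

n=-3: not >6, count = 1+1 = 2
n=6: not >6, count = 2+1 = 3
n=12: >6, count = 3-12 = -9
n=9: >6, count = (-9)-9 = -18
n=4: not >6, count = (-18)+1 = -17
n=-2: not >6, count = (-17)+1 = -16
n=-3: not >6, count = (-16)+1 = -15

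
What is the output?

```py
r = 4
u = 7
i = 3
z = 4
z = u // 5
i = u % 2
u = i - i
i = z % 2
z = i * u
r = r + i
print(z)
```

0

z = 7//5 = 1
i = 7%2 = 1
u = 1-1 = 0
i = 1%2 = 1
z = 1*0 = 0
r = 4+1 = 5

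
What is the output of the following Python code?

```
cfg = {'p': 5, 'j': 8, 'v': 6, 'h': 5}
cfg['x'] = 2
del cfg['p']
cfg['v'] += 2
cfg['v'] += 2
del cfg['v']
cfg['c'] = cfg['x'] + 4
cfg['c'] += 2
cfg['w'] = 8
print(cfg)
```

cfg['x'] = 2 → {'p': 5, 'j': 8, 'v': 6, 'h': 5, 'x': 2}
del 'p' → {'j': 8, 'v': 6, 'h': 5, 'x': 2}
cfg['v'] = 6+2 = 8 → {'j': 8, 'v': 8, 'h': 5, 'x': 2}
cfg['v'] = 8+2 = 10 → {'j': 8, 'v': 10, 'h': 5, 'x': 2}
del 'v' → {'j': 8, 'h': 5, 'x': 2}
cfg['c'] = cfg['x']+4 = 6 → {'j': 8, 'h': 5, 'x': 2, 'c': 6}
cfg['c'] = 6+2 = 8 → {'j': 8, 'h': 5, 'x': 2, 'c': 8}
cfg['w'] = 8 → {'j': 8, 'h': 5, 'x': 2, 'c': 8, 'w': 8}

{'j': 8, 'h': 5, 'x': 2, 'c': 8, 'w': 8}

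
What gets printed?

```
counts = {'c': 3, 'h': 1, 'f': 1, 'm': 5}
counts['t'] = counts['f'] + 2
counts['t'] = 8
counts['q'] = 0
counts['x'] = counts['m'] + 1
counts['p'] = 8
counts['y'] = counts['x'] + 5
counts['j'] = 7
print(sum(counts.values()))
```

50

counts['t'] = counts['f']+2 = 3 → {'c': 3, 'h': 1, 'f': 1, 'm': 5, 't': 3}
counts['t'] = 8 → {'c': 3, 'h': 1, 'f': 1, 'm': 5, 't': 8}
counts['q'] = 0 → {'c': 3, 'h': 1, 'f': 1, 'm': 5, 't': 8, 'q': 0}
counts['x'] = counts['m']+1 = 6 → {'c': 3, 'h': 1, 'f': 1, 'm': 5, 't': 8, 'q': 0, 'x': 6}
counts['p'] = 8 → {'c': 3, 'h': 1, 'f': 1, 'm': 5, 't': 8, 'q': 0, 'x': 6, 'p': 8}
counts['y'] = counts['x']+5 = 11 → {'c': 3, 'h': 1, 'f': 1, 'm': 5, 't': 8, 'q': 0, 'x': 6, 'p': 8, 'y': 11}
counts['j'] = 7 → {'c': 3, 'h': 1, 'f': 1, 'm': 5, 't': 8, 'q': 0, 'x': 6, 'p': 8, 'y': 11, 'j': 7}
sum of values = 50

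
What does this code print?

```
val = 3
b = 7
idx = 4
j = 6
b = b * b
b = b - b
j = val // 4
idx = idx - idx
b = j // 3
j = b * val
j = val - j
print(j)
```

b = 7*7 = 49
b = 49-49 = 0
j = 3//4 = 0
idx = 4-4 = 0
b = 0//3 = 0
j = 0*3 = 0
j = 3-0 = 3

3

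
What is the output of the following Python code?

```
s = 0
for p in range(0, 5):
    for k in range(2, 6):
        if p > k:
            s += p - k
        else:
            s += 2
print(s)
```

p=0,k=2: not 0>2, s = 0+2 = 2
p=0,k=3: not 0>3, s = 2+2 = 4
p=0,k=4: not 0>4, s = 4+2 = 6
p=0,k=5: not 0>5, s = 6+2 = 8
p=1,k=2: not 1>2, s = 8+2 = 10
p=1,k=3: not 1>3, s = 10+2 = 12
p=1,k=4: not 1>4, s = 12+2 = 14
p=1,k=5: not 1>5, s = 14+2 = 16
p=2,k=2: not 2>2, s = 16+2 = 18
p=2,k=3: not 2>3, s = 18+2 = 20
p=2,k=4: not 2>4, s = 20+2 = 22
p=2,k=5: not 2>5, s = 22+2 = 24
p=3,k=2: 3>2, s = 24+1 = 25
p=3,k=3: not 3>3, s = 25+2 = 27
p=3,k=4: not 3>4, s = 27+2 = 29
p=3,k=5: not 3>5, s = 29+2 = 31
p=4,k=2: 4>2, s = 31+2 = 33
p=4,k=3: 4>3, s = 33+1 = 34
p=4,k=4: not 4>4, s = 34+2 = 36
p=4,k=5: not 4>5, s = 36+2 = 38

38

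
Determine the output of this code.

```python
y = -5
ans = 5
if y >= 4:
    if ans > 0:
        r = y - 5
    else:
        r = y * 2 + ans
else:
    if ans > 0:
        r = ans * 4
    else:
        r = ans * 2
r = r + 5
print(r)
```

y=-5, ans=5
y >= 4 is False; ans > 0 is True
→ r = ans * 4 = 20
r = 20+5 = 25

25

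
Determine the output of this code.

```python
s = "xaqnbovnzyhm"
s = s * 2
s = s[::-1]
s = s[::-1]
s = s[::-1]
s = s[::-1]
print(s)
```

xaqnbovnzyhmxaqnbovnzyhm

repeat ×2 → 'xaqnbovnzyhmxaqnbovnzyhm'
reverse → 'mhyznvobnqaxmhyznvobnqax'
reverse → 'xaqnbovnzyhmxaqnbovnzyhm'
reverse → 'mhyznvobnqaxmhyznvobnqax'
reverse → 'xaqnbovnzyhmxaqnbovnzyhm'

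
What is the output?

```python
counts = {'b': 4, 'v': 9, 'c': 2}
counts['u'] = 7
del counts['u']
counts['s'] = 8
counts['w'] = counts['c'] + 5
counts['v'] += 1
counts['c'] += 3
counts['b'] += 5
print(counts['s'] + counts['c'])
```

counts['u'] = 7 → {'b': 4, 'v': 9, 'c': 2, 'u': 7}
del 'u' → {'b': 4, 'v': 9, 'c': 2}
counts['s'] = 8 → {'b': 4, 'v': 9, 'c': 2, 's': 8}
counts['w'] = counts['c']+5 = 7 → {'b': 4, 'v': 9, 'c': 2, 's': 8, 'w': 7}
counts['v'] = 9+1 = 10 → {'b': 4, 'v': 10, 'c': 2, 's': 8, 'w': 7}
counts['c'] = 2+3 = 5 → {'b': 4, 'v': 10, 'c': 5, 's': 8, 'w': 7}
counts['b'] = 4+5 = 9 → {'b': 9, 'v': 10, 'c': 5, 's': 8, 'w': 7}
counts['s']+counts['c'] = 8+5 = 13

13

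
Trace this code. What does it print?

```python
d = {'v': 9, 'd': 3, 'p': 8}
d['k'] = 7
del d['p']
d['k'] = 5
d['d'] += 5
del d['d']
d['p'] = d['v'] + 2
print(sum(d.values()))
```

d['k'] = 7 → {'v': 9, 'd': 3, 'p': 8, 'k': 7}
del 'p' → {'v': 9, 'd': 3, 'k': 7}
d['k'] = 5 → {'v': 9, 'd': 3, 'k': 5}
d['d'] = 3+5 = 8 → {'v': 9, 'd': 8, 'k': 5}
del 'd' → {'v': 9, 'k': 5}
d['p'] = d['v']+2 = 11 → {'v': 9, 'k': 5, 'p': 11}
sum of values = 25

25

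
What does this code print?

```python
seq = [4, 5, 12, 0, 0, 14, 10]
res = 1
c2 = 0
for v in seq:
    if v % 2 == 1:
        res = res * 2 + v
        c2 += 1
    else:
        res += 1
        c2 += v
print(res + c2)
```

55

v=4: not odd, res = 1+1 = 2; c2=4
v=5: odd, res = 2*2+5 = 9; c2=5
v=12: not odd, res = 9+1 = 10; c2=17
v=0: not odd, res = 10+1 = 11; c2=17
v=0: not odd, res = 11+1 = 12; c2=17
v=14: not odd, res = 12+1 = 13; c2=31
v=10: not odd, res = 13+1 = 14; c2=41
res+c2 = 14+41 = 55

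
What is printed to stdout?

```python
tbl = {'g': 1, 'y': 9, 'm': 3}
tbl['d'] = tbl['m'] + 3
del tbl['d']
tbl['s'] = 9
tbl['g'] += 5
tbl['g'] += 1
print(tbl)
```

{'g': 7, 'y': 9, 'm': 3, 's': 9}

tbl['d'] = tbl['m']+3 = 6 → {'g': 1, 'y': 9, 'm': 3, 'd': 6}
del 'd' → {'g': 1, 'y': 9, 'm': 3}
tbl['s'] = 9 → {'g': 1, 'y': 9, 'm': 3, 's': 9}
tbl['g'] = 1+5 = 6 → {'g': 6, 'y': 9, 'm': 3, 's': 9}
tbl['g'] = 6+1 = 7 → {'g': 7, 'y': 9, 'm': 3, 's': 9}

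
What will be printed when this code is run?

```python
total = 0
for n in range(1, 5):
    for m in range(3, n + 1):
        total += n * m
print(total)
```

n=3,m=3: total = 0+9 = 9
n=4,m=3: total = 9+12 = 21
n=4,m=4: total = 21+16 = 37

37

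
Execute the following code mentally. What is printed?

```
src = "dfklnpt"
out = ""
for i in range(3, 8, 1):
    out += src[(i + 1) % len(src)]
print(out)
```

i=3: add src[4]='n' → 'n'
i=4: add src[5]='p' → 'np'
i=5: add src[6]='t' → 'npt'
i=6: add src[0]='d' → 'nptd'
i=7: add src[1]='f' → 'nptdf'

nptdf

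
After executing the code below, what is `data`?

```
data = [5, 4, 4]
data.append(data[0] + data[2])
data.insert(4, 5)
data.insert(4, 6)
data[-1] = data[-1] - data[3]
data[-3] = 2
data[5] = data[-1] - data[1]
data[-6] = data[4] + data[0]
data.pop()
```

[11, 4, 4, 2, 6]

append data[0]+data[2] = 5+4 = 9 → [5, 4, 4, 9]
insert 5 at 4 → [5, 4, 4, 9, 5]
insert 6 at 4 → [5, 4, 4, 9, 6, 5]
data[-1] = data[-1]-data[3] = 5-9 = -4 → [5, 4, 4, 9, 6, -4]
data[-3] = 2 → [5, 4, 4, 2, 6, -4]
data[5] = data[-1]-data[1] = (-4)-4 = -8 → [5, 4, 4, 2, 6, -8]
data[-6] = data[4]+data[0] = 6+5 = 11 → [11, 4, 4, 2, 6, -8]
pop() removes -8 → [11, 4, 4, 2, 6]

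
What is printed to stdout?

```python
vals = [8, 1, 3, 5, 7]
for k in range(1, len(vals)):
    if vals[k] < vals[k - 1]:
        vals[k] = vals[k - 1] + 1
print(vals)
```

k=1: 1<8, vals[1] = 8+1 = 9 → [8, 9, 3, 5, 7]
k=2: 3<9, vals[2] = 9+1 = 10 → [8, 9, 10, 5, 7]
k=3: 5<10, vals[3] = 10+1 = 11 → [8, 9, 10, 11, 7]
k=4: 7<11, vals[4] = 11+1 = 12 → [8, 9, 10, 11, 12]

[8, 9, 10, 11, 12]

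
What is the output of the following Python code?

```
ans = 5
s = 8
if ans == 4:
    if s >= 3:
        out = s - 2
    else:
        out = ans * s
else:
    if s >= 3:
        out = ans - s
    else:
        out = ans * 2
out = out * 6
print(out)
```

-18

ans=5, s=8
ans == 4 is False; s >= 3 is True
→ out = ans - s = -3
out = (-3)*6 = -18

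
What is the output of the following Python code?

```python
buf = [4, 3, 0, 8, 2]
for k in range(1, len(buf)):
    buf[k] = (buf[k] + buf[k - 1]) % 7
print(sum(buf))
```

k=1: buf[1] = (3+4)%7 = 0 → [4, 0, 0, 8, 2]
k=2: buf[2] = (0+0)%7 = 0 → [4, 0, 0, 8, 2]
k=3: buf[3] = (8+0)%7 = 1 → [4, 0, 0, 1, 2]
k=4: buf[4] = (2+1)%7 = 3 → [4, 0, 0, 1, 3]
sum = 8

8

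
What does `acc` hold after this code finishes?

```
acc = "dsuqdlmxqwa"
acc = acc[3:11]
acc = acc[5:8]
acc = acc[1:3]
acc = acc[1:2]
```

slice [3:11] → 'qdlmxqwa'
slice [5:8] → 'qwa'
slice [1:3] → 'wa'
slice [1:2] → 'a'

'a'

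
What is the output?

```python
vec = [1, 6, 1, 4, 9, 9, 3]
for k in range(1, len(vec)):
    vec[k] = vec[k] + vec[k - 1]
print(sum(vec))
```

112

k=1: vec[1] = 6+1 = 7 → [1, 7, 1, 4, 9, 9, 3]
k=2: vec[2] = 1+7 = 8 → [1, 7, 8, 4, 9, 9, 3]
k=3: vec[3] = 4+8 = 12 → [1, 7, 8, 12, 9, 9, 3]
k=4: vec[4] = 9+12 = 21 → [1, 7, 8, 12, 21, 9, 3]
k=5: vec[5] = 9+21 = 30 → [1, 7, 8, 12, 21, 30, 3]
k=6: vec[6] = 3+30 = 33 → [1, 7, 8, 12, 21, 30, 33]
sum = 112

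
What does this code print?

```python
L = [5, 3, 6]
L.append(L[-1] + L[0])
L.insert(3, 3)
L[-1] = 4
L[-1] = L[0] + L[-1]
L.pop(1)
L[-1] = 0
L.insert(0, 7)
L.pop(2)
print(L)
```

[7, 5, 3, 0]

append L[-1]+L[0] = 6+5 = 11 → [5, 3, 6, 11]
insert 3 at 3 → [5, 3, 6, 3, 11]
L[-1] = 4 → [5, 3, 6, 3, 4]
L[-1] = L[0]+L[-1] = 5+4 = 9 → [5, 3, 6, 3, 9]
pop(1) removes 3 → [5, 6, 3, 9]
L[-1] = 0 → [5, 6, 3, 0]
insert 7 at 0 → [7, 5, 6, 3, 0]
pop(2) removes 6 → [7, 5, 3, 0]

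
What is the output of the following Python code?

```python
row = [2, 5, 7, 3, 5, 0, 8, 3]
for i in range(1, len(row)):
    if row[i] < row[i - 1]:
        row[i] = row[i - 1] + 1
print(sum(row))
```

64

i=1: 5>=2, unchanged → [2, 5, 7, 3, 5, 0, 8, 3]
i=2: 7>=5, unchanged → [2, 5, 7, 3, 5, 0, 8, 3]
i=3: 3<7, row[3] = 7+1 = 8 → [2, 5, 7, 8, 5, 0, 8, 3]
i=4: 5<8, row[4] = 8+1 = 9 → [2, 5, 7, 8, 9, 0, 8, 3]
i=5: 0<9, row[5] = 9+1 = 10 → [2, 5, 7, 8, 9, 10, 8, 3]
i=6: 8<10, row[6] = 10+1 = 11 → [2, 5, 7, 8, 9, 10, 11, 3]
i=7: 3<11, row[7] = 11+1 = 12 → [2, 5, 7, 8, 9, 10, 11, 12]
sum = 64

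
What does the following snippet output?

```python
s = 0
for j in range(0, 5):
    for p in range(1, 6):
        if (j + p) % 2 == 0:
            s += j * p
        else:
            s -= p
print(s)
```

j=0,p=1: odd sum, s = 0-1 = -1
j=0,p=2: even sum, s = (-1)+0 = -1
j=0,p=3: odd sum, s = (-1)-3 = -4
j=0,p=4: even sum, s = (-4)+0 = -4
j=0,p=5: odd sum, s = (-4)-5 = -9
j=1,p=1: even sum, s = (-9)+1 = -8
j=1,p=2: odd sum, s = (-8)-2 = -10
j=1,p=3: even sum, s = (-10)+3 = -7
j=1,p=4: odd sum, s = (-7)-4 = -11
j=1,p=5: even sum, s = (-11)+5 = -6
j=2,p=1: odd sum, s = (-6)-1 = -7
j=2,p=2: even sum, s = (-7)+4 = -3
j=2,p=3: odd sum, s = (-3)-3 = -6
j=2,p=4: even sum, s = (-6)+8 = 2
j=2,p=5: odd sum, s = 2-5 = -3
j=3,p=1: even sum, s = (-3)+3 = 0
j=3,p=2: odd sum, s = 0-2 = -2
j=3,p=3: even sum, s = (-2)+9 = 7
j=3,p=4: odd sum, s = 7-4 = 3
j=3,p=5: even sum, s = 3+15 = 18
j=4,p=1: odd sum, s = 18-1 = 17
j=4,p=2: even sum, s = 17+8 = 25
j=4,p=3: odd sum, s = 25-3 = 22
j=4,p=4: even sum, s = 22+16 = 38
j=4,p=5: odd sum, s = 38-5 = 33

33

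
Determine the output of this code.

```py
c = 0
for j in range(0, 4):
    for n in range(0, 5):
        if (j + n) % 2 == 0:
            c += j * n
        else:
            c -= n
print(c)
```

8

j=0,n=0: even sum, c = 0+0 = 0
j=0,n=1: odd sum, c = 0-1 = -1
j=0,n=2: even sum, c = (-1)+0 = -1
j=0,n=3: odd sum, c = (-1)-3 = -4
j=0,n=4: even sum, c = (-4)+0 = -4
j=1,n=0: odd sum, c = (-4)-0 = -4
j=1,n=1: even sum, c = (-4)+1 = -3
j=1,n=2: odd sum, c = (-3)-2 = -5
j=1,n=3: even sum, c = (-5)+3 = -2
j=1,n=4: odd sum, c = (-2)-4 = -6
j=2,n=0: even sum, c = (-6)+0 = -6
j=2,n=1: odd sum, c = (-6)-1 = -7
j=2,n=2: even sum, c = (-7)+4 = -3
j=2,n=3: odd sum, c = (-3)-3 = -6
j=2,n=4: even sum, c = (-6)+8 = 2
j=3,n=0: odd sum, c = 2-0 = 2
j=3,n=1: even sum, c = 2+3 = 5
j=3,n=2: odd sum, c = 5-2 = 3
j=3,n=3: even sum, c = 3+9 = 12
j=3,n=4: odd sum, c = 12-4 = 8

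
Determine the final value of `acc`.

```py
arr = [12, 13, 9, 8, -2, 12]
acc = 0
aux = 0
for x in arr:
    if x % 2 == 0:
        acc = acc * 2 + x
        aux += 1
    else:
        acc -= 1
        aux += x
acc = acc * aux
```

x=12: even, acc = 0*2+12 = 12; aux=1
x=13: not even, acc = 12-1 = 11; aux=14
x=9: not even, acc = 11-1 = 10; aux=23
x=8: even, acc = 10*2+8 = 28; aux=24
x=-2: even, acc = 28*2+(-2) = 54; aux=25
x=12: even, acc = 54*2+12 = 120; aux=26
acc*aux = 120*26 = 3120

3120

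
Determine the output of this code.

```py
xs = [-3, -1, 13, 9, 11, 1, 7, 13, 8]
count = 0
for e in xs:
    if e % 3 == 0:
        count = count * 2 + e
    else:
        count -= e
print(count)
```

-61

e=-3: %3==0, count = 0*2+(-3) = -3
e=-1: not %3==0, count = (-3)-(-1) = -2
e=13: not %3==0, count = (-2)-13 = -15
e=9: %3==0, count = (-15)*2+9 = -21
e=11: not %3==0, count = (-21)-11 = -32
e=1: not %3==0, count = (-32)-1 = -33
e=7: not %3==0, count = (-33)-7 = -40
e=13: not %3==0, count = (-40)-13 = -53
e=8: not %3==0, count = (-53)-8 = -61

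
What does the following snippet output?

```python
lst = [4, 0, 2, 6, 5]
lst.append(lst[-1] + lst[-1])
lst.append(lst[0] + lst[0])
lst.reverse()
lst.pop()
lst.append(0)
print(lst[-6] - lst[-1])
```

10

append lst[-1]+lst[-1] = 5+5 = 10 → [4, 0, 2, 6, 5, 10]
append lst[0]+lst[0] = 4+4 = 8 → [4, 0, 2, 6, 5, 10, 8]
reverse → [8, 10, 5, 6, 2, 0, 4]
pop() removes 4 → [8, 10, 5, 6, 2, 0]
append 0 → [8, 10, 5, 6, 2, 0, 0]
lst[-6]-lst[-1] = 10-0 = 10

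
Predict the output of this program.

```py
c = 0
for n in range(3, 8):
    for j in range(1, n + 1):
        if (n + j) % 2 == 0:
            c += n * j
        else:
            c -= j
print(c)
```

232

n=3,j=1: even sum, c = 0+3 = 3
n=3,j=2: odd sum, c = 3-2 = 1
n=3,j=3: even sum, c = 1+9 = 10
n=4,j=1: odd sum, c = 10-1 = 9
n=4,j=2: even sum, c = 9+8 = 17
n=4,j=3: odd sum, c = 17-3 = 14
n=4,j=4: even sum, c = 14+16 = 30
n=5,j=1: even sum, c = 30+5 = 35
n=5,j=2: odd sum, c = 35-2 = 33
n=5,j=3: even sum, c = 33+15 = 48
n=5,j=4: odd sum, c = 48-4 = 44
n=5,j=5: even sum, c = 44+25 = 69
n=6,j=1: odd sum, c = 69-1 = 68
n=6,j=2: even sum, c = 68+12 = 80
n=6,j=3: odd sum, c = 80-3 = 77
n=6,j=4: even sum, c = 77+24 = 101
n=6,j=5: odd sum, c = 101-5 = 96
n=6,j=6: even sum, c = 96+36 = 132
n=7,j=1: even sum, c = 132+7 = 139
n=7,j=2: odd sum, c = 139-2 = 137
n=7,j=3: even sum, c = 137+21 = 158
n=7,j=4: odd sum, c = 158-4 = 154
n=7,j=5: even sum, c = 154+35 = 189
n=7,j=6: odd sum, c = 189-6 = 183
n=7,j=7: even sum, c = 183+49 = 232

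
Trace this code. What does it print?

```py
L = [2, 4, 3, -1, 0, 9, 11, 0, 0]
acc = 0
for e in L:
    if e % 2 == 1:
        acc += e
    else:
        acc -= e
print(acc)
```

e=2: not odd, acc = 0-2 = -2
e=4: not odd, acc = (-2)-4 = -6
e=3: odd, acc = (-6)+3 = -3
e=-1: odd, acc = (-3)+(-1) = -4
e=0: not odd, acc = (-4)-0 = -4
e=9: odd, acc = (-4)+9 = 5
e=11: odd, acc = 5+11 = 16
e=0: not odd, acc = 16-0 = 16
e=0: not odd, acc = 16-0 = 16

16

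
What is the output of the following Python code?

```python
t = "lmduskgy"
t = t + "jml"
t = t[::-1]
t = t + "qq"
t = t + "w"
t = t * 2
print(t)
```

+ 'jml' → 'lmduskgyjml'
reverse → 'lmjygksudml'
+ 'qq' → 'lmjygksudmlqq'
+ 'w' → 'lmjygksudmlqqw'
repeat ×2 → 'lmjygksudmlqqwlmjygksudmlqqw'

lmjygksudmlqqwlmjygksudmlqqw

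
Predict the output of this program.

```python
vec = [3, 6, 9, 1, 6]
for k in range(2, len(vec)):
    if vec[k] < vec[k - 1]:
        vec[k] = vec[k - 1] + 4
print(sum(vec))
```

48

k=2: 9>=6, unchanged → [3, 6, 9, 1, 6]
k=3: 1<9, vec[3] = 9+4 = 13 → [3, 6, 9, 13, 6]
k=4: 6<13, vec[4] = 13+4 = 17 → [3, 6, 9, 13, 17]
sum = 48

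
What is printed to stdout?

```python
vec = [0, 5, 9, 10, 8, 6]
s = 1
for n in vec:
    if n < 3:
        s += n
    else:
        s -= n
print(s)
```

-37

n=0: <3, s = 1+0 = 1
n=5: not <3, s = 1-5 = -4
n=9: not <3, s = (-4)-9 = -13
n=10: not <3, s = (-13)-10 = -23
n=8: not <3, s = (-23)-8 = -31
n=6: not <3, s = (-31)-6 = -37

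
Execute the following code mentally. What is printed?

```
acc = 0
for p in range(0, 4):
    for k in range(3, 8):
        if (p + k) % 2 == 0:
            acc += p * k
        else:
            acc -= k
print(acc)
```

30

p=0,k=3: odd sum, acc = 0-3 = -3
p=0,k=4: even sum, acc = (-3)+0 = -3
p=0,k=5: odd sum, acc = (-3)-5 = -8
p=0,k=6: even sum, acc = (-8)+0 = -8
p=0,k=7: odd sum, acc = (-8)-7 = -15
p=1,k=3: even sum, acc = (-15)+3 = -12
p=1,k=4: odd sum, acc = (-12)-4 = -16
p=1,k=5: even sum, acc = (-16)+5 = -11
p=1,k=6: odd sum, acc = (-11)-6 = -17
p=1,k=7: even sum, acc = (-17)+7 = -10
p=2,k=3: odd sum, acc = (-10)-3 = -13
p=2,k=4: even sum, acc = (-13)+8 = -5
p=2,k=5: odd sum, acc = (-5)-5 = -10
p=2,k=6: even sum, acc = (-10)+12 = 2
p=2,k=7: odd sum, acc = 2-7 = -5
p=3,k=3: even sum, acc = (-5)+9 = 4
p=3,k=4: odd sum, acc = 4-4 = 0
p=3,k=5: even sum, acc = 0+15 = 15
p=3,k=6: odd sum, acc = 15-6 = 9
p=3,k=7: even sum, acc = 9+21 = 30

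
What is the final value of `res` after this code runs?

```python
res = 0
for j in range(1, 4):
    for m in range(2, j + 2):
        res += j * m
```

j=1,m=2: res = 0+2 = 2
j=2,m=2: res = 2+4 = 6
j=2,m=3: res = 6+6 = 12
j=3,m=2: res = 12+6 = 18
j=3,m=3: res = 18+9 = 27
j=3,m=4: res = 27+12 = 39

39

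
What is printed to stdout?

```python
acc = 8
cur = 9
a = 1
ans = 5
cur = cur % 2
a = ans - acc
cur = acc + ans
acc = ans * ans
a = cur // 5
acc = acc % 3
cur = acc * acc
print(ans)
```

cur = 9%2 = 1
a = 5-8 = -3
cur = 8+5 = 13
acc = 5*5 = 25
a = 13//5 = 2
acc = 25%3 = 1
cur = 1*1 = 1

5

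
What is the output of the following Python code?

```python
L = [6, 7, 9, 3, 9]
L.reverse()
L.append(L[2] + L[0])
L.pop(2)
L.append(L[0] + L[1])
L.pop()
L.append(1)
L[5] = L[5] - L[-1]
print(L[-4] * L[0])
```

63

reverse → [9, 3, 9, 7, 6]
append L[2]+L[0] = 9+9 = 18 → [9, 3, 9, 7, 6, 18]
pop(2) removes 9 → [9, 3, 7, 6, 18]
append L[0]+L[1] = 9+3 = 12 → [9, 3, 7, 6, 18, 12]
pop() removes 12 → [9, 3, 7, 6, 18]
append 1 → [9, 3, 7, 6, 18, 1]
L[5] = L[5]-L[-1] = 1-1 = 0 → [9, 3, 7, 6, 18, 0]
L[-4]*L[0] = 7*9 = 63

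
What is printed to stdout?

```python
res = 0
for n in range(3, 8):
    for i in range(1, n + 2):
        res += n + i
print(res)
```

270

n=3,i=1: res = 0+4 = 4
n=3,i=2: res = 4+5 = 9
n=3,i=3: res = 9+6 = 15
n=3,i=4: res = 15+7 = 22
n=4,i=1: res = 22+5 = 27
n=4,i=2: res = 27+6 = 33
n=4,i=3: res = 33+7 = 40
n=4,i=4: res = 40+8 = 48
n=4,i=5: res = 48+9 = 57
n=5,i=1: res = 57+6 = 63
n=5,i=2: res = 63+7 = 70
n=5,i=3: res = 70+8 = 78
n=5,i=4: res = 78+9 = 87
n=5,i=5: res = 87+10 = 97
n=5,i=6: res = 97+11 = 108
n=6,i=1: res = 108+7 = 115
n=6,i=2: res = 115+8 = 123
n=6,i=3: res = 123+9 = 132
n=6,i=4: res = 132+10 = 142
n=6,i=5: res = 142+11 = 153
n=6,i=6: res = 153+12 = 165
n=6,i=7: res = 165+13 = 178
n=7,i=1: res = 178+8 = 186
n=7,i=2: res = 186+9 = 195
n=7,i=3: res = 195+10 = 205
n=7,i=4: res = 205+11 = 216
n=7,i=5: res = 216+12 = 228
n=7,i=6: res = 228+13 = 241
n=7,i=7: res = 241+14 = 255
n=7,i=8: res = 255+15 = 270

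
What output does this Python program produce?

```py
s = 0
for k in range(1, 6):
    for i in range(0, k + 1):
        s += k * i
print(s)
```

k=1,i=0: s = 0+0 = 0
k=1,i=1: s = 0+1 = 1
k=2,i=0: s = 1+0 = 1
k=2,i=1: s = 1+2 = 3
k=2,i=2: s = 3+4 = 7
k=3,i=0: s = 7+0 = 7
k=3,i=1: s = 7+3 = 10
k=3,i=2: s = 10+6 = 16
k=3,i=3: s = 16+9 = 25
k=4,i=0: s = 25+0 = 25
k=4,i=1: s = 25+4 = 29
k=4,i=2: s = 29+8 = 37
k=4,i=3: s = 37+12 = 49
k=4,i=4: s = 49+16 = 65
k=5,i=0: s = 65+0 = 65
k=5,i=1: s = 65+5 = 70
k=5,i=2: s = 70+10 = 80
k=5,i=3: s = 80+15 = 95
k=5,i=4: s = 95+20 = 115
k=5,i=5: s = 115+25 = 140

140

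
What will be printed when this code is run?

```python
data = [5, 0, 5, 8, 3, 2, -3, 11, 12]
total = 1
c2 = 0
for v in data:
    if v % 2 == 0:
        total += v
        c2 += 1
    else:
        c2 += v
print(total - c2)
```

v=5: not even; c2=5
v=0: even, total = 1+0 = 1; c2=6
v=5: not even; c2=11
v=8: even, total = 1+8 = 9; c2=12
v=3: not even; c2=15
v=2: even, total = 9+2 = 11; c2=16
v=-3: not even; c2=13
v=11: not even; c2=24
v=12: even, total = 11+12 = 23; c2=25
total-c2 = 23-25 = -2

-2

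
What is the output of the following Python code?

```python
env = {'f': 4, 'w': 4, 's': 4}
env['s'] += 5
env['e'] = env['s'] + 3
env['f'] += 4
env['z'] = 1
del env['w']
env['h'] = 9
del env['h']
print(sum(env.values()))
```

env['s'] = 4+5 = 9 → {'f': 4, 'w': 4, 's': 9}
env['e'] = env['s']+3 = 12 → {'f': 4, 'w': 4, 's': 9, 'e': 12}
env['f'] = 4+4 = 8 → {'f': 8, 'w': 4, 's': 9, 'e': 12}
env['z'] = 1 → {'f': 8, 'w': 4, 's': 9, 'e': 12, 'z': 1}
del 'w' → {'f': 8, 's': 9, 'e': 12, 'z': 1}
env['h'] = 9 → {'f': 8, 's': 9, 'e': 12, 'z': 1, 'h': 9}
del 'h' → {'f': 8, 's': 9, 'e': 12, 'z': 1}
sum of values = 30

30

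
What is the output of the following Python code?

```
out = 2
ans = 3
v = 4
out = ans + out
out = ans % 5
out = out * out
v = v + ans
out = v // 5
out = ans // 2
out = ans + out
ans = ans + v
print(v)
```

7

out = 3+2 = 5
out = 3%5 = 3
out = 3*3 = 9
v = 4+3 = 7
out = 7//5 = 1
out = 3//2 = 1
out = 3+1 = 4
ans = 3+7 = 10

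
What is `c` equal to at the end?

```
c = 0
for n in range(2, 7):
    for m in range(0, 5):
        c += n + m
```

150

n=2,m=0: c = 0+2 = 2
n=2,m=1: c = 2+3 = 5
n=2,m=2: c = 5+4 = 9
n=2,m=3: c = 9+5 = 14
n=2,m=4: c = 14+6 = 20
n=3,m=0: c = 20+3 = 23
n=3,m=1: c = 23+4 = 27
n=3,m=2: c = 27+5 = 32
n=3,m=3: c = 32+6 = 38
n=3,m=4: c = 38+7 = 45
n=4,m=0: c = 45+4 = 49
n=4,m=1: c = 49+5 = 54
n=4,m=2: c = 54+6 = 60
n=4,m=3: c = 60+7 = 67
n=4,m=4: c = 67+8 = 75
n=5,m=0: c = 75+5 = 80
n=5,m=1: c = 80+6 = 86
n=5,m=2: c = 86+7 = 93
n=5,m=3: c = 93+8 = 101
n=5,m=4: c = 101+9 = 110
n=6,m=0: c = 110+6 = 116
n=6,m=1: c = 116+7 = 123
n=6,m=2: c = 123+8 = 131
n=6,m=3: c = 131+9 = 140
n=6,m=4: c = 140+10 = 150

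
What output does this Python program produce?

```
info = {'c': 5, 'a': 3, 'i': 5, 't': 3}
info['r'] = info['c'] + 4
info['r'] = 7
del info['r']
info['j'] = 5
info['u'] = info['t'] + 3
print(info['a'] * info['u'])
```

info['r'] = info['c']+4 = 9 → {'c': 5, 'a': 3, 'i': 5, 't': 3, 'r': 9}
info['r'] = 7 → {'c': 5, 'a': 3, 'i': 5, 't': 3, 'r': 7}
del 'r' → {'c': 5, 'a': 3, 'i': 5, 't': 3}
info['j'] = 5 → {'c': 5, 'a': 3, 'i': 5, 't': 3, 'j': 5}
info['u'] = info['t']+3 = 6 → {'c': 5, 'a': 3, 'i': 5, 't': 3, 'j': 5, 'u': 6}
info['a']*info['u'] = 3*6 = 18

18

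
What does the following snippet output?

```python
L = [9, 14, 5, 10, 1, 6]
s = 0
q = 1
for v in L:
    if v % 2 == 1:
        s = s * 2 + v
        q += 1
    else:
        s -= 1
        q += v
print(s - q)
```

6

v=9: odd, s = 0*2+9 = 9; q=2
v=14: not odd, s = 9-1 = 8; q=16
v=5: odd, s = 8*2+5 = 21; q=17
v=10: not odd, s = 21-1 = 20; q=27
v=1: odd, s = 20*2+1 = 41; q=28
v=6: not odd, s = 41-1 = 40; q=34
s-q = 40-34 = 6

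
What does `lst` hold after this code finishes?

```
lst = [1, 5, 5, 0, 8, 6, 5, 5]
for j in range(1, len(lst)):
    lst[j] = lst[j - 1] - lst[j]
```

j=1: lst[1] = 1-5 = -4 → [1, -4, 5, 0, 8, 6, 5, 5]
j=2: lst[2] = (-4)-5 = -9 → [1, -4, -9, 0, 8, 6, 5, 5]
j=3: lst[3] = (-9)-0 = -9 → [1, -4, -9, -9, 8, 6, 5, 5]
j=4: lst[4] = (-9)-8 = -17 → [1, -4, -9, -9, -17, 6, 5, 5]
j=5: lst[5] = (-17)-6 = -23 → [1, -4, -9, -9, -17, -23, 5, 5]
j=6: lst[6] = (-23)-5 = -28 → [1, -4, -9, -9, -17, -23, -28, 5]
j=7: lst[7] = (-28)-5 = -33 → [1, -4, -9, -9, -17, -23, -28, -33]

[1, -4, -9, -9, -17, -23, -28, -33]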